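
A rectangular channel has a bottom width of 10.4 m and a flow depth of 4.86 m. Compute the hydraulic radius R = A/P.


For a rectangular section:
Flow area A = b * y = 10.4 * 4.86 = 50.54 m^2.
Wetted perimeter P = b + 2y = 10.4 + 2*4.86 = 20.12 m.
Hydraulic radius R = A/P = 50.54 / 20.12 = 2.5121 m.

2.5121


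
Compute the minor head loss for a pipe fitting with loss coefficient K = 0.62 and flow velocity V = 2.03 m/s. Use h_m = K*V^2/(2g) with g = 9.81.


Minor loss formula: h_m = K * V^2/(2g).
V^2 = 2.03^2 = 4.1209.
V^2/(2g) = 4.1209 / 19.62 = 0.21 m.
h_m = 0.62 * 0.21 = 0.1302 m.

0.1302


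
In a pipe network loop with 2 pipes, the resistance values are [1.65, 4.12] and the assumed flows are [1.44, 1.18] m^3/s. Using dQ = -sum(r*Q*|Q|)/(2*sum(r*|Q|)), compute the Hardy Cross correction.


Numerator terms (r*Q*|Q|): 1.65*1.44*|1.44| = 3.4214; 4.12*1.18*|1.18| = 5.7367.
Sum of numerator = 9.1581.
Denominator terms (r*|Q|): 1.65*|1.44| = 2.376; 4.12*|1.18| = 4.8616.
2 * sum of denominator = 2 * 7.2376 = 14.4752.
dQ = -9.1581 / 14.4752 = -0.6327 m^3/s.

-0.6327


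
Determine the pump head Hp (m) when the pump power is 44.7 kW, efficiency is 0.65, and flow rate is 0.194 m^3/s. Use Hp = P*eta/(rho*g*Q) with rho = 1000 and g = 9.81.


Pump head formula: Hp = P * eta / (rho * g * Q).
Numerator: P * eta = 44.7 * 1000 * 0.65 = 29055.0 W.
Denominator: rho * g * Q = 1000 * 9.81 * 0.194 = 1903.14.
Hp = 29055.0 / 1903.14 = 15.27 m.

15.27


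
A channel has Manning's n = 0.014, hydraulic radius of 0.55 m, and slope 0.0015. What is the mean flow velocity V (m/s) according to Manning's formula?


Manning's equation gives V = (1/n) * R^(2/3) * S^(1/2).
First, compute R^(2/3) = 0.55^(2/3) = 0.6713.
Next, S^(1/2) = 0.0015^(1/2) = 0.03873.
Then 1/n = 1/0.014 = 71.43.
V = 71.43 * 0.6713 * 0.03873 = 1.8571 m/s.

1.8571


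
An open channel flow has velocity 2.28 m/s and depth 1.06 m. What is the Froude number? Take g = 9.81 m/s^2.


The Froude number is defined as Fr = V / sqrt(g*y).
g*y = 9.81 * 1.06 = 10.3986.
sqrt(g*y) = sqrt(10.3986) = 3.2247.
Fr = 2.28 / 3.2247 = 0.707.

0.707


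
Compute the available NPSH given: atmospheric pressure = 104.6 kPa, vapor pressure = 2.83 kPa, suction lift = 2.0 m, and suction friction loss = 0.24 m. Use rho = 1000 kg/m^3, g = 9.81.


NPSHa = p_atm/(rho*g) - z_s - hf_s - p_vap/(rho*g).
p_atm/(rho*g) = 104.6*1000 / (1000*9.81) = 10.663 m.
p_vap/(rho*g) = 2.83*1000 / (1000*9.81) = 0.288 m.
NPSHa = 10.663 - 2.0 - 0.24 - 0.288
      = 8.13 m.

8.13


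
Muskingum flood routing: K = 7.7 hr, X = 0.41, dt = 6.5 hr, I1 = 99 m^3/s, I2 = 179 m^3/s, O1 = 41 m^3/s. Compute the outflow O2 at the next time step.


Muskingum coefficients:
denom = 2*K*(1-X) + dt = 2*7.7*(1-0.41) + 6.5 = 15.586.
C0 = (dt - 2*K*X)/denom = (6.5 - 2*7.7*0.41)/15.586 = 0.0119.
C1 = (dt + 2*K*X)/denom = (6.5 + 2*7.7*0.41)/15.586 = 0.8221.
C2 = (2*K*(1-X) - dt)/denom = 0.1659.
O2 = C0*I2 + C1*I1 + C2*O1
   = 0.0119*179 + 0.8221*99 + 0.1659*41
   = 90.33 m^3/s.

90.33


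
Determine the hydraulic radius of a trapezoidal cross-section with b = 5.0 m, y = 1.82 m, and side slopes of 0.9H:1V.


For a trapezoidal section with side slope z:
A = (b + z*y)*y = (5.0 + 0.9*1.82)*1.82 = 12.081 m^2.
P = b + 2*y*sqrt(1 + z^2) = 5.0 + 2*1.82*sqrt(1 + 0.9^2) = 9.897 m.
R = A/P = 12.081 / 9.897 = 1.2207 m.

1.2207


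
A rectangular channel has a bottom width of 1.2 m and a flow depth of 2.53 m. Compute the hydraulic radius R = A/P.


For a rectangular section:
Flow area A = b * y = 1.2 * 2.53 = 3.04 m^2.
Wetted perimeter P = b + 2y = 1.2 + 2*2.53 = 6.26 m.
Hydraulic radius R = A/P = 3.04 / 6.26 = 0.485 m.

0.485


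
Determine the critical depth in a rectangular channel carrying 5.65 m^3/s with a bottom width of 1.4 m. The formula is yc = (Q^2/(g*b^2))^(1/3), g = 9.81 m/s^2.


Using yc = (Q^2 / (g * b^2))^(1/3):
Q^2 = 5.65^2 = 31.92.
g * b^2 = 9.81 * 1.4^2 = 9.81 * 1.96 = 19.23.
Q^2 / (g*b^2) = 31.92 / 19.23 = 1.6599.
yc = 1.6599^(1/3) = 1.1841 m.

1.1841


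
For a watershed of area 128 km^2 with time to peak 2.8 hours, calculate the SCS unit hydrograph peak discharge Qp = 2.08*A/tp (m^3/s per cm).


SCS formula: Qp = 2.08 * A / tp.
Qp = 2.08 * 128 / 2.8
   = 266.24 / 2.8
   = 95.09 m^3/s per cm.

95.09


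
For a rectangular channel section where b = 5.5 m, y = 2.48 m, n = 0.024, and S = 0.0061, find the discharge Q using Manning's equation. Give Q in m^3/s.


For a rectangular channel, the cross-sectional area A = b * y = 5.5 * 2.48 = 13.64 m^2.
The wetted perimeter P = b + 2y = 5.5 + 2*2.48 = 10.46 m.
Hydraulic radius R = A/P = 13.64/10.46 = 1.304 m.
Velocity V = (1/n)*R^(2/3)*S^(1/2) = (1/0.024)*1.304^(2/3)*0.0061^(1/2) = 3.8843 m/s.
Discharge Q = A * V = 13.64 * 3.8843 = 52.981 m^3/s.

52.981


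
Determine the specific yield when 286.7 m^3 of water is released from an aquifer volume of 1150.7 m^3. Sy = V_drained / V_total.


Specific yield Sy = Volume drained / Total volume.
Sy = 286.7 / 1150.7
   = 0.2492.

0.2492


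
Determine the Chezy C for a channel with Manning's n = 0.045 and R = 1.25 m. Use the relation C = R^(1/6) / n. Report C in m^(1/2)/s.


The Chezy coefficient relates to Manning's n through C = R^(1/6) / n.
R^(1/6) = 1.25^(1/6) = 1.037891.
C = 1.037891 / 0.045 = 23.06 m^(1/2)/s.

23.06


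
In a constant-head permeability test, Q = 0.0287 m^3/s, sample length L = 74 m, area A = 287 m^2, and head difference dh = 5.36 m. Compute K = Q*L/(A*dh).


From K = Q*L / (A*dh):
Numerator: Q*L = 0.0287 * 74 = 2.1238.
Denominator: A*dh = 287 * 5.36 = 1538.32.
K = 2.1238 / 1538.32 = 0.001381 m/s.

0.001381


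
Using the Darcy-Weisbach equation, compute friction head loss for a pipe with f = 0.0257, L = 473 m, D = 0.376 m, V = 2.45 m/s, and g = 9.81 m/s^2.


Darcy-Weisbach equation: h_f = f * (L/D) * V^2/(2g).
f * L/D = 0.0257 * 473/0.376 = 32.3301.
V^2/(2g) = 2.45^2 / (2*9.81) = 6.0025 / 19.62 = 0.3059 m.
h_f = 32.3301 * 0.3059 = 9.891 m.

9.891


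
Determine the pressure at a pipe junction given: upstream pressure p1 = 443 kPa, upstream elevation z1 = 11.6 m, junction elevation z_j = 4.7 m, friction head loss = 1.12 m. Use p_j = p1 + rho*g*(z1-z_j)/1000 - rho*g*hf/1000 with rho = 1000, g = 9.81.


Junction pressure: p_j = p1 + rho*g*(z1 - z_j)/1000 - rho*g*hf/1000.
Elevation term = 1000*9.81*(11.6 - 4.7)/1000 = 67.689 kPa.
Friction term = 1000*9.81*1.12/1000 = 10.987 kPa.
p_j = 443 + 67.689 - 10.987 = 499.7 kPa.

499.7


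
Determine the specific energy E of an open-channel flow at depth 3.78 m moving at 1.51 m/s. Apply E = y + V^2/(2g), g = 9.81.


Specific energy E = y + V^2/(2g).
Velocity head = V^2/(2g) = 1.51^2 / (2*9.81) = 2.2801 / 19.62 = 0.1162 m.
E = 3.78 + 0.1162 = 3.8962 m.

3.8962


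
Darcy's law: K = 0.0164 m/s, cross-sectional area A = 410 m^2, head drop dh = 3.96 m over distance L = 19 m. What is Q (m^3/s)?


Darcy's law: Q = K * A * i, where i = dh/L.
Hydraulic gradient i = 3.96 / 19 = 0.208421.
Q = 0.0164 * 410 * 0.208421
  = 1.4014 m^3/s.

1.4014


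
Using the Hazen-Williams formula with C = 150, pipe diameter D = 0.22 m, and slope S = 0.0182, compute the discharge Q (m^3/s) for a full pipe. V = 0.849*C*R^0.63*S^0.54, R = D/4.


For a full circular pipe, R = D/4 = 0.22/4 = 0.055 m.
V = 0.849 * 150 * 0.055^0.63 * 0.0182^0.54
  = 0.849 * 150 * 0.160853 * 0.114931
  = 2.3543 m/s.
Pipe area A = pi*D^2/4 = pi*0.22^2/4 = 0.038 m^2.
Q = A * V = 0.038 * 2.3543 = 0.0895 m^3/s.

0.0895


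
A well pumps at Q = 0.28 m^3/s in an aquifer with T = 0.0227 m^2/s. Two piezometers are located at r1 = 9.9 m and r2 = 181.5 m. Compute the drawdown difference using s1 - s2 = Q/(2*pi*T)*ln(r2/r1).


Thiem equation: s1 - s2 = Q/(2*pi*T) * ln(r2/r1).
ln(r2/r1) = ln(181.5/9.9) = 2.9087.
Q/(2*pi*T) = 0.28 / (2*pi*0.0227) = 0.28 / 0.1426 = 1.9631.
s1 - s2 = 1.9631 * 2.9087 = 5.7102 m.

5.7102


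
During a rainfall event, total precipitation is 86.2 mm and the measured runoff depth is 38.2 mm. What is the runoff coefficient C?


The runoff coefficient C = runoff depth / rainfall depth.
C = 38.2 / 86.2
  = 0.4432.

0.4432


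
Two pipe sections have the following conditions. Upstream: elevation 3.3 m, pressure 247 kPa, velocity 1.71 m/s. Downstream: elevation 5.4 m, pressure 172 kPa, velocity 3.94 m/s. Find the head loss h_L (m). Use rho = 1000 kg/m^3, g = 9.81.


Total head at each section: H = z + p/(rho*g) + V^2/(2g).
H1 = 3.3 + 247*1000/(1000*9.81) + 1.71^2/(2*9.81)
   = 3.3 + 25.178 + 0.149
   = 28.627 m.
H2 = 5.4 + 172*1000/(1000*9.81) + 3.94^2/(2*9.81)
   = 5.4 + 17.533 + 0.7912
   = 23.724 m.
h_L = H1 - H2 = 28.627 - 23.724 = 4.903 m.

4.903


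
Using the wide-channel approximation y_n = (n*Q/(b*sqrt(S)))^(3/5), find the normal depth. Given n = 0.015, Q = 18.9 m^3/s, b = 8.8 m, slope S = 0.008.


We use the wide-channel approximation y_n = (n*Q/(b*sqrt(S)))^(3/5).
sqrt(S) = sqrt(0.008) = 0.089443.
Numerator: n*Q = 0.015 * 18.9 = 0.2835.
Denominator: b*sqrt(S) = 8.8 * 0.089443 = 0.787098.
arg = 0.3602.
y_n = 0.3602^(3/5) = 0.5419 m.

0.5419


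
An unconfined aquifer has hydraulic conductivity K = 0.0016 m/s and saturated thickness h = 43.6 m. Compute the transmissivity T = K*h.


Transmissivity is defined as T = K * h.
T = 0.0016 * 43.6
  = 0.0698 m^2/s.

0.0698


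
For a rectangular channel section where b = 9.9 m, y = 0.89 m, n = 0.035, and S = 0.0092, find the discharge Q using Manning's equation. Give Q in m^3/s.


For a rectangular channel, the cross-sectional area A = b * y = 9.9 * 0.89 = 8.81 m^2.
The wetted perimeter P = b + 2y = 9.9 + 2*0.89 = 11.68 m.
Hydraulic radius R = A/P = 8.81/11.68 = 0.7544 m.
Velocity V = (1/n)*R^(2/3)*S^(1/2) = (1/0.035)*0.7544^(2/3)*0.0092^(1/2) = 2.271 m/s.
Discharge Q = A * V = 8.81 * 2.271 = 20.01 m^3/s.

20.01


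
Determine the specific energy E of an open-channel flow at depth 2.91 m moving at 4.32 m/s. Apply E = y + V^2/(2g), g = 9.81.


Specific energy E = y + V^2/(2g).
Velocity head = V^2/(2g) = 4.32^2 / (2*9.81) = 18.6624 / 19.62 = 0.9512 m.
E = 2.91 + 0.9512 = 3.8612 m.

3.8612


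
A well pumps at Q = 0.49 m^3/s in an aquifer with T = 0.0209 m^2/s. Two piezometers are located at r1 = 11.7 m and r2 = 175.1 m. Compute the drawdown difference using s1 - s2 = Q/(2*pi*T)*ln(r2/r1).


Thiem equation: s1 - s2 = Q/(2*pi*T) * ln(r2/r1).
ln(r2/r1) = ln(175.1/11.7) = 2.7058.
Q/(2*pi*T) = 0.49 / (2*pi*0.0209) = 0.49 / 0.1313 = 3.7314.
s1 - s2 = 3.7314 * 2.7058 = 10.0963 m.

10.0963


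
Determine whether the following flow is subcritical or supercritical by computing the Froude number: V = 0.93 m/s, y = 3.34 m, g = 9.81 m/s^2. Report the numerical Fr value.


The Froude number is defined as Fr = V / sqrt(g*y).
g*y = 9.81 * 3.34 = 32.7654.
sqrt(g*y) = sqrt(32.7654) = 5.7241.
Fr = 0.93 / 5.7241 = 0.1625.
Since Fr < 1, the flow is subcritical.

0.1625


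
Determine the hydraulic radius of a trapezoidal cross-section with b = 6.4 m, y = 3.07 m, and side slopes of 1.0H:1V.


For a trapezoidal section with side slope z:
A = (b + z*y)*y = (6.4 + 1.0*3.07)*3.07 = 29.073 m^2.
P = b + 2*y*sqrt(1 + z^2) = 6.4 + 2*3.07*sqrt(1 + 1.0^2) = 15.083 m.
R = A/P = 29.073 / 15.083 = 1.9275 m.

1.9275


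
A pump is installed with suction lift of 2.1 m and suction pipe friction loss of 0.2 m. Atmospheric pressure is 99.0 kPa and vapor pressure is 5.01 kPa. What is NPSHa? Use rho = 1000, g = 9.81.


NPSHa = p_atm/(rho*g) - z_s - hf_s - p_vap/(rho*g).
p_atm/(rho*g) = 99.0*1000 / (1000*9.81) = 10.092 m.
p_vap/(rho*g) = 5.01*1000 / (1000*9.81) = 0.511 m.
NPSHa = 10.092 - 2.1 - 0.2 - 0.511
      = 7.28 m.

7.28


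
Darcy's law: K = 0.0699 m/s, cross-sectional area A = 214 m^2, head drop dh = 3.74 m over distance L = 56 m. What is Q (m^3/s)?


Darcy's law: Q = K * A * i, where i = dh/L.
Hydraulic gradient i = 3.74 / 56 = 0.066786.
Q = 0.0699 * 214 * 0.066786
  = 0.999 m^3/s.

0.999


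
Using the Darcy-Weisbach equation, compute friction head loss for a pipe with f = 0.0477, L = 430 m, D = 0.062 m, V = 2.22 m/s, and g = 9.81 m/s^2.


Darcy-Weisbach equation: h_f = f * (L/D) * V^2/(2g).
f * L/D = 0.0477 * 430/0.062 = 330.8226.
V^2/(2g) = 2.22^2 / (2*9.81) = 4.9284 / 19.62 = 0.2512 m.
h_f = 330.8226 * 0.2512 = 83.1 m.

83.1


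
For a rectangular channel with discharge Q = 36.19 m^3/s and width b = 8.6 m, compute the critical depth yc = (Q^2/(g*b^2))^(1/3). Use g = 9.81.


Using yc = (Q^2 / (g * b^2))^(1/3):
Q^2 = 36.19^2 = 1309.72.
g * b^2 = 9.81 * 8.6^2 = 9.81 * 73.96 = 725.55.
Q^2 / (g*b^2) = 1309.72 / 725.55 = 1.8051.
yc = 1.8051^(1/3) = 1.2176 m.

1.2176


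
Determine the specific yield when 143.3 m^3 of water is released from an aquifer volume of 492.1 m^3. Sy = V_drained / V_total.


Specific yield Sy = Volume drained / Total volume.
Sy = 143.3 / 492.1
   = 0.2912.

0.2912


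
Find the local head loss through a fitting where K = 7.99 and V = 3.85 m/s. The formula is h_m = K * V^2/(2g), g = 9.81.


Minor loss formula: h_m = K * V^2/(2g).
V^2 = 3.85^2 = 14.8225.
V^2/(2g) = 14.8225 / 19.62 = 0.7555 m.
h_m = 7.99 * 0.7555 = 6.0363 m.

6.0363


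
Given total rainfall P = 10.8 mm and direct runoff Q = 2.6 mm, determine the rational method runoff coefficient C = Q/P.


The runoff coefficient C = runoff depth / rainfall depth.
C = 2.6 / 10.8
  = 0.2407.

0.2407


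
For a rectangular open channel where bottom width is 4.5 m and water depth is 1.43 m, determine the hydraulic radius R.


For a rectangular section:
Flow area A = b * y = 4.5 * 1.43 = 6.43 m^2.
Wetted perimeter P = b + 2y = 4.5 + 2*1.43 = 7.36 m.
Hydraulic radius R = A/P = 6.43 / 7.36 = 0.8743 m.

0.8743


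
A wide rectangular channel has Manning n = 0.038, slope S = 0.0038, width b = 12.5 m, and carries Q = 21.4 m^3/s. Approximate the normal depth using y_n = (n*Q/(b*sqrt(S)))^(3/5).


We use the wide-channel approximation y_n = (n*Q/(b*sqrt(S)))^(3/5).
sqrt(S) = sqrt(0.0038) = 0.061644.
Numerator: n*Q = 0.038 * 21.4 = 0.8132.
Denominator: b*sqrt(S) = 12.5 * 0.061644 = 0.77055.
arg = 1.0553.
y_n = 1.0553^(3/5) = 1.0329 m.

1.0329


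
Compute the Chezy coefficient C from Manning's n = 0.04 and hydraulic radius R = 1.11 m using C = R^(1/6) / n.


The Chezy coefficient relates to Manning's n through C = R^(1/6) / n.
R^(1/6) = 1.11^(1/6) = 1.017545.
C = 1.017545 / 0.04 = 25.44 m^(1/2)/s.

25.44


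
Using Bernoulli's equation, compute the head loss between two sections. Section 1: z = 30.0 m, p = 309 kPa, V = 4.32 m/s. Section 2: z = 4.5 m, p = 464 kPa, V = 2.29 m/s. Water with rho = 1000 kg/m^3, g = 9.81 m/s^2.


Total head at each section: H = z + p/(rho*g) + V^2/(2g).
H1 = 30.0 + 309*1000/(1000*9.81) + 4.32^2/(2*9.81)
   = 30.0 + 31.498 + 0.9512
   = 62.45 m.
H2 = 4.5 + 464*1000/(1000*9.81) + 2.29^2/(2*9.81)
   = 4.5 + 47.299 + 0.2673
   = 52.066 m.
h_L = H1 - H2 = 62.45 - 52.066 = 10.384 m.

10.384


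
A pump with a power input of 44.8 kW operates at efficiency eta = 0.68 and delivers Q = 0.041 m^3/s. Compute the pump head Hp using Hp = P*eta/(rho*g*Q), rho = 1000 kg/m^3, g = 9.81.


Pump head formula: Hp = P * eta / (rho * g * Q).
Numerator: P * eta = 44.8 * 1000 * 0.68 = 30464.0 W.
Denominator: rho * g * Q = 1000 * 9.81 * 0.041 = 402.21.
Hp = 30464.0 / 402.21 = 75.74 m.

75.74


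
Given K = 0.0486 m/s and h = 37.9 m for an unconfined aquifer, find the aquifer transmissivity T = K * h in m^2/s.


Transmissivity is defined as T = K * h.
T = 0.0486 * 37.9
  = 1.8419 m^2/s.

1.8419


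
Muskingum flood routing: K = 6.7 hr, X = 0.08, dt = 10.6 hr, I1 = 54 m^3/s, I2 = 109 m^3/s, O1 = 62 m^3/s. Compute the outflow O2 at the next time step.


Muskingum coefficients:
denom = 2*K*(1-X) + dt = 2*6.7*(1-0.08) + 10.6 = 22.928.
C0 = (dt - 2*K*X)/denom = (10.6 - 2*6.7*0.08)/22.928 = 0.4156.
C1 = (dt + 2*K*X)/denom = (10.6 + 2*6.7*0.08)/22.928 = 0.5091.
C2 = (2*K*(1-X) - dt)/denom = 0.0754.
O2 = C0*I2 + C1*I1 + C2*O1
   = 0.4156*109 + 0.5091*54 + 0.0754*62
   = 77.46 m^3/s.

77.46


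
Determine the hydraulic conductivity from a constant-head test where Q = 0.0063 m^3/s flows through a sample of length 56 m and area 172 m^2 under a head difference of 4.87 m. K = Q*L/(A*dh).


From K = Q*L / (A*dh):
Numerator: Q*L = 0.0063 * 56 = 0.3528.
Denominator: A*dh = 172 * 4.87 = 837.64.
K = 0.3528 / 837.64 = 0.000421 m/s.

0.000421


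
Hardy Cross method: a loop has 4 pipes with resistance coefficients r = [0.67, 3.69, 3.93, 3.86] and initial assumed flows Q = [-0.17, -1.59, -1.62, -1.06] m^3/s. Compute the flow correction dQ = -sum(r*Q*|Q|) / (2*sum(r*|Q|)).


Numerator terms (r*Q*|Q|): 0.67*-0.17*|-0.17| = -0.0194; 3.69*-1.59*|-1.59| = -9.3287; 3.93*-1.62*|-1.62| = -10.3139; 3.86*-1.06*|-1.06| = -4.3371.
Sum of numerator = -23.999.
Denominator terms (r*|Q|): 0.67*|-0.17| = 0.1139; 3.69*|-1.59| = 5.8671; 3.93*|-1.62| = 6.3666; 3.86*|-1.06| = 4.0916.
2 * sum of denominator = 2 * 16.4392 = 32.8784.
dQ = --23.999 / 32.8784 = 0.7299 m^3/s.

0.7299


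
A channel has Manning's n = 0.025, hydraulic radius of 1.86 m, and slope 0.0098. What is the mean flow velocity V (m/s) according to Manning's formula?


Manning's equation gives V = (1/n) * R^(2/3) * S^(1/2).
First, compute R^(2/3) = 1.86^(2/3) = 1.5124.
Next, S^(1/2) = 0.0098^(1/2) = 0.098995.
Then 1/n = 1/0.025 = 40.0.
V = 40.0 * 1.5124 * 0.098995 = 5.9889 m/s.

5.9889


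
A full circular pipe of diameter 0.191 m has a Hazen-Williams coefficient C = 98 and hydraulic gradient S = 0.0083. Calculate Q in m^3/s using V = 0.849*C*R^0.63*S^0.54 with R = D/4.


For a full circular pipe, R = D/4 = 0.191/4 = 0.0478 m.
V = 0.849 * 98 * 0.0478^0.63 * 0.0083^0.54
  = 0.849 * 98 * 0.147148 * 0.075215
  = 0.9209 m/s.
Pipe area A = pi*D^2/4 = pi*0.191^2/4 = 0.0287 m^2.
Q = A * V = 0.0287 * 0.9209 = 0.0264 m^3/s.

0.0264


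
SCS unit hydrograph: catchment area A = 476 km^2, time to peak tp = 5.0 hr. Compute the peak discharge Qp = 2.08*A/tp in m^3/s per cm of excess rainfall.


SCS formula: Qp = 2.08 * A / tp.
Qp = 2.08 * 476 / 5.0
   = 990.08 / 5.0
   = 198.02 m^3/s per cm.

198.02


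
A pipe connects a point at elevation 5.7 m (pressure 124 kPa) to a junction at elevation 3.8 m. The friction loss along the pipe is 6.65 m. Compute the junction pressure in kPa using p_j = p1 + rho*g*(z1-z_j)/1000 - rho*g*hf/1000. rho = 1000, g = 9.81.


Junction pressure: p_j = p1 + rho*g*(z1 - z_j)/1000 - rho*g*hf/1000.
Elevation term = 1000*9.81*(5.7 - 3.8)/1000 = 18.639 kPa.
Friction term = 1000*9.81*6.65/1000 = 65.237 kPa.
p_j = 124 + 18.639 - 65.237 = 77.4 kPa.

77.4


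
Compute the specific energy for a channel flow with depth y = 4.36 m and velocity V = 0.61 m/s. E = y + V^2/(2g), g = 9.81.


Specific energy E = y + V^2/(2g).
Velocity head = V^2/(2g) = 0.61^2 / (2*9.81) = 0.3721 / 19.62 = 0.019 m.
E = 4.36 + 0.019 = 4.379 m.

4.379


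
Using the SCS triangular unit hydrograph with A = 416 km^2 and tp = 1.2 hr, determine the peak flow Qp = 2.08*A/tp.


SCS formula: Qp = 2.08 * A / tp.
Qp = 2.08 * 416 / 1.2
   = 865.28 / 1.2
   = 721.07 m^3/s per cm.

721.07


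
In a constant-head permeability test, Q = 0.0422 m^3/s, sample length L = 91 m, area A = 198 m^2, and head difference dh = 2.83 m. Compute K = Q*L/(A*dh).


From K = Q*L / (A*dh):
Numerator: Q*L = 0.0422 * 91 = 3.8402.
Denominator: A*dh = 198 * 2.83 = 560.34.
K = 3.8402 / 560.34 = 0.006853 m/s.

0.006853


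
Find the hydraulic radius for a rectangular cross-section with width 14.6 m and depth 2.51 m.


For a rectangular section:
Flow area A = b * y = 14.6 * 2.51 = 36.65 m^2.
Wetted perimeter P = b + 2y = 14.6 + 2*2.51 = 19.62 m.
Hydraulic radius R = A/P = 36.65 / 19.62 = 1.8678 m.

1.8678


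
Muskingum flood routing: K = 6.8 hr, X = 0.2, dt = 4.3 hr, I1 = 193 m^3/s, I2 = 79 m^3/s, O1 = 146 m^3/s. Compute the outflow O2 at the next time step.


Muskingum coefficients:
denom = 2*K*(1-X) + dt = 2*6.8*(1-0.2) + 4.3 = 15.18.
C0 = (dt - 2*K*X)/denom = (4.3 - 2*6.8*0.2)/15.18 = 0.1041.
C1 = (dt + 2*K*X)/denom = (4.3 + 2*6.8*0.2)/15.18 = 0.4625.
C2 = (2*K*(1-X) - dt)/denom = 0.4335.
O2 = C0*I2 + C1*I1 + C2*O1
   = 0.1041*79 + 0.4625*193 + 0.4335*146
   = 160.76 m^3/s.

160.76


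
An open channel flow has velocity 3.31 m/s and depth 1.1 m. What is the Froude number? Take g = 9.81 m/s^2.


The Froude number is defined as Fr = V / sqrt(g*y).
g*y = 9.81 * 1.1 = 10.791.
sqrt(g*y) = sqrt(10.791) = 3.285.
Fr = 3.31 / 3.285 = 1.0076.

1.0076


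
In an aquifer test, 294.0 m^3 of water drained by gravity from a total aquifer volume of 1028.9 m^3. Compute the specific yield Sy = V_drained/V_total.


Specific yield Sy = Volume drained / Total volume.
Sy = 294.0 / 1028.9
   = 0.2857.

0.2857


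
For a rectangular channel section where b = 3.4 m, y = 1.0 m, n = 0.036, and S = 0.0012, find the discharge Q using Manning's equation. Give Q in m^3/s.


For a rectangular channel, the cross-sectional area A = b * y = 3.4 * 1.0 = 3.4 m^2.
The wetted perimeter P = b + 2y = 3.4 + 2*1.0 = 5.4 m.
Hydraulic radius R = A/P = 3.4/5.4 = 0.6296 m.
Velocity V = (1/n)*R^(2/3)*S^(1/2) = (1/0.036)*0.6296^(2/3)*0.0012^(1/2) = 0.7069 m/s.
Discharge Q = A * V = 3.4 * 0.7069 = 2.403 m^3/s.

2.403


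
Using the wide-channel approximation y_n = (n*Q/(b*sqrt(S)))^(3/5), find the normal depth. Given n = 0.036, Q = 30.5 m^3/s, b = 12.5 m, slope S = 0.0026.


We use the wide-channel approximation y_n = (n*Q/(b*sqrt(S)))^(3/5).
sqrt(S) = sqrt(0.0026) = 0.05099.
Numerator: n*Q = 0.036 * 30.5 = 1.098.
Denominator: b*sqrt(S) = 12.5 * 0.05099 = 0.637375.
arg = 1.7227.
y_n = 1.7227^(3/5) = 1.3859 m.

1.3859


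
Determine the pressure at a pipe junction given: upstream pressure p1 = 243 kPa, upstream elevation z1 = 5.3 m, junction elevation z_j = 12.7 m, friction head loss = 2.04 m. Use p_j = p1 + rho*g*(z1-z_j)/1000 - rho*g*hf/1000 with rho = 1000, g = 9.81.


Junction pressure: p_j = p1 + rho*g*(z1 - z_j)/1000 - rho*g*hf/1000.
Elevation term = 1000*9.81*(5.3 - 12.7)/1000 = -72.594 kPa.
Friction term = 1000*9.81*2.04/1000 = 20.012 kPa.
p_j = 243 + -72.594 - 20.012 = 150.39 kPa.

150.39


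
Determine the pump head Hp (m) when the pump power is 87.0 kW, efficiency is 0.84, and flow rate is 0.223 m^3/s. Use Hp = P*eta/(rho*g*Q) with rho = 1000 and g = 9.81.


Pump head formula: Hp = P * eta / (rho * g * Q).
Numerator: P * eta = 87.0 * 1000 * 0.84 = 73080.0 W.
Denominator: rho * g * Q = 1000 * 9.81 * 0.223 = 2187.63.
Hp = 73080.0 / 2187.63 = 33.41 m.

33.41


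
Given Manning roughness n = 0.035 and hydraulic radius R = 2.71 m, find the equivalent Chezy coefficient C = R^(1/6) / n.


The Chezy coefficient relates to Manning's n through C = R^(1/6) / n.
R^(1/6) = 2.71^(1/6) = 1.18076.
C = 1.18076 / 0.035 = 33.74 m^(1/2)/s.

33.74


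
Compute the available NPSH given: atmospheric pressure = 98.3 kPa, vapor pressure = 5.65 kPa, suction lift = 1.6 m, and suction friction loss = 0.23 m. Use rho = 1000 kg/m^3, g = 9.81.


NPSHa = p_atm/(rho*g) - z_s - hf_s - p_vap/(rho*g).
p_atm/(rho*g) = 98.3*1000 / (1000*9.81) = 10.02 m.
p_vap/(rho*g) = 5.65*1000 / (1000*9.81) = 0.576 m.
NPSHa = 10.02 - 1.6 - 0.23 - 0.576
      = 7.61 m.

7.61


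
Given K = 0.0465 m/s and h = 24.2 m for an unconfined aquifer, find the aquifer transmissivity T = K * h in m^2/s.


Transmissivity is defined as T = K * h.
T = 0.0465 * 24.2
  = 1.1253 m^2/s.

1.1253


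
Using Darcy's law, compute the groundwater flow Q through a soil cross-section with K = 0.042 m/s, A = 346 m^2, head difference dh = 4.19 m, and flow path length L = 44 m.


Darcy's law: Q = K * A * i, where i = dh/L.
Hydraulic gradient i = 4.19 / 44 = 0.095227.
Q = 0.042 * 346 * 0.095227
  = 1.3838 m^3/s.

1.3838


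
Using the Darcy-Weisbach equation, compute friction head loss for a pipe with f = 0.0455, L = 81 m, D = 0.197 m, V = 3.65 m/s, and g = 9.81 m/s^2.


Darcy-Weisbach equation: h_f = f * (L/D) * V^2/(2g).
f * L/D = 0.0455 * 81/0.197 = 18.7081.
V^2/(2g) = 3.65^2 / (2*9.81) = 13.3225 / 19.62 = 0.679 m.
h_f = 18.7081 * 0.679 = 12.703 m.

12.703


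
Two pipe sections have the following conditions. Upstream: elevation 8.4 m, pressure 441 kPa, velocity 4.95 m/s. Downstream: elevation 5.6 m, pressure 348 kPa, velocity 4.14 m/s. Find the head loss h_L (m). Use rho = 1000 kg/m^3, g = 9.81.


Total head at each section: H = z + p/(rho*g) + V^2/(2g).
H1 = 8.4 + 441*1000/(1000*9.81) + 4.95^2/(2*9.81)
   = 8.4 + 44.954 + 1.2489
   = 54.603 m.
H2 = 5.6 + 348*1000/(1000*9.81) + 4.14^2/(2*9.81)
   = 5.6 + 35.474 + 0.8736
   = 41.948 m.
h_L = H1 - H2 = 54.603 - 41.948 = 12.655 m.

12.655


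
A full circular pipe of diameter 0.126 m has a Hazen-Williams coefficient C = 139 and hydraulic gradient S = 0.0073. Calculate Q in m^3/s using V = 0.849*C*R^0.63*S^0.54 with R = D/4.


For a full circular pipe, R = D/4 = 0.126/4 = 0.0315 m.
V = 0.849 * 139 * 0.0315^0.63 * 0.0073^0.54
  = 0.849 * 139 * 0.113223 * 0.070177
  = 0.9377 m/s.
Pipe area A = pi*D^2/4 = pi*0.126^2/4 = 0.0125 m^2.
Q = A * V = 0.0125 * 0.9377 = 0.0117 m^3/s.

0.0117


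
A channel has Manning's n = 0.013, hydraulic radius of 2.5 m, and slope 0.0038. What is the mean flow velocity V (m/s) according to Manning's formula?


Manning's equation gives V = (1/n) * R^(2/3) * S^(1/2).
First, compute R^(2/3) = 2.5^(2/3) = 1.842.
Next, S^(1/2) = 0.0038^(1/2) = 0.061644.
Then 1/n = 1/0.013 = 76.92.
V = 76.92 * 1.842 * 0.061644 = 8.7346 m/s.

8.7346


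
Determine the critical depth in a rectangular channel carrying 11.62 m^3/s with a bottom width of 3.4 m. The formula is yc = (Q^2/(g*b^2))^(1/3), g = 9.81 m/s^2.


Using yc = (Q^2 / (g * b^2))^(1/3):
Q^2 = 11.62^2 = 135.02.
g * b^2 = 9.81 * 3.4^2 = 9.81 * 11.56 = 113.4.
Q^2 / (g*b^2) = 135.02 / 113.4 = 1.1907.
yc = 1.1907^(1/3) = 1.0599 m.

1.0599


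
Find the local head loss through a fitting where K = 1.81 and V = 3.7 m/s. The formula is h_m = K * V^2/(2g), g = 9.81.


Minor loss formula: h_m = K * V^2/(2g).
V^2 = 3.7^2 = 13.69.
V^2/(2g) = 13.69 / 19.62 = 0.6978 m.
h_m = 1.81 * 0.6978 = 1.2629 m.

1.2629


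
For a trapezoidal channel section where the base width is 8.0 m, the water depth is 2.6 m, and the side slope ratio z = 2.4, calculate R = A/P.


For a trapezoidal section with side slope z:
A = (b + z*y)*y = (8.0 + 2.4*2.6)*2.6 = 37.024 m^2.
P = b + 2*y*sqrt(1 + z^2) = 8.0 + 2*2.6*sqrt(1 + 2.4^2) = 21.52 m.
R = A/P = 37.024 / 21.52 = 1.7204 m.

1.7204


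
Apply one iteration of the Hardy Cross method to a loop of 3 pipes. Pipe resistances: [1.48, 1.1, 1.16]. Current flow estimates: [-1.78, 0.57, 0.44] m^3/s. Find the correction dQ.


Numerator terms (r*Q*|Q|): 1.48*-1.78*|-1.78| = -4.6892; 1.1*0.57*|0.57| = 0.3574; 1.16*0.44*|0.44| = 0.2246.
Sum of numerator = -4.1073.
Denominator terms (r*|Q|): 1.48*|-1.78| = 2.6344; 1.1*|0.57| = 0.627; 1.16*|0.44| = 0.5104.
2 * sum of denominator = 2 * 3.7718 = 7.5436.
dQ = --4.1073 / 7.5436 = 0.5445 m^3/s.

0.5445


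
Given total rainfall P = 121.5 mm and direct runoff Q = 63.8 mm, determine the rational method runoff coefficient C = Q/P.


The runoff coefficient C = runoff depth / rainfall depth.
C = 63.8 / 121.5
  = 0.5251.

0.5251


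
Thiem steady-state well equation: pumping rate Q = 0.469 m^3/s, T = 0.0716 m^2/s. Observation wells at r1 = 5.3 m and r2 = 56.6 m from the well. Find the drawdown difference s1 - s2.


Thiem equation: s1 - s2 = Q/(2*pi*T) * ln(r2/r1).
ln(r2/r1) = ln(56.6/5.3) = 2.3683.
Q/(2*pi*T) = 0.469 / (2*pi*0.0716) = 0.469 / 0.4499 = 1.0425.
s1 - s2 = 1.0425 * 2.3683 = 2.469 m.

2.469


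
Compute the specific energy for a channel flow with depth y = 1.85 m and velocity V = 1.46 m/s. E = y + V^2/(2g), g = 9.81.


Specific energy E = y + V^2/(2g).
Velocity head = V^2/(2g) = 1.46^2 / (2*9.81) = 2.1316 / 19.62 = 0.1086 m.
E = 1.85 + 0.1086 = 1.9586 m.

1.9586


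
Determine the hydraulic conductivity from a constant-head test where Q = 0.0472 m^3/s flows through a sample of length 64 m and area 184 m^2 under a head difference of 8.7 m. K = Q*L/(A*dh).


From K = Q*L / (A*dh):
Numerator: Q*L = 0.0472 * 64 = 3.0208.
Denominator: A*dh = 184 * 8.7 = 1600.8.
K = 3.0208 / 1600.8 = 0.001887 m/s.

0.001887


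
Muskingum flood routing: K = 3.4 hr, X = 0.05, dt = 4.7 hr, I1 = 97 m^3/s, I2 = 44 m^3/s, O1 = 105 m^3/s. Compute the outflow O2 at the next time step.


Muskingum coefficients:
denom = 2*K*(1-X) + dt = 2*3.4*(1-0.05) + 4.7 = 11.16.
C0 = (dt - 2*K*X)/denom = (4.7 - 2*3.4*0.05)/11.16 = 0.3907.
C1 = (dt + 2*K*X)/denom = (4.7 + 2*3.4*0.05)/11.16 = 0.4516.
C2 = (2*K*(1-X) - dt)/denom = 0.1577.
O2 = C0*I2 + C1*I1 + C2*O1
   = 0.3907*44 + 0.4516*97 + 0.1577*105
   = 77.56 m^3/s.

77.56


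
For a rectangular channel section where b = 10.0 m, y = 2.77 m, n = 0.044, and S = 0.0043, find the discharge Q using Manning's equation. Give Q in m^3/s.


For a rectangular channel, the cross-sectional area A = b * y = 10.0 * 2.77 = 27.7 m^2.
The wetted perimeter P = b + 2y = 10.0 + 2*2.77 = 15.54 m.
Hydraulic radius R = A/P = 27.7/15.54 = 1.7825 m.
Velocity V = (1/n)*R^(2/3)*S^(1/2) = (1/0.044)*1.7825^(2/3)*0.0043^(1/2) = 2.191 m/s.
Discharge Q = A * V = 27.7 * 2.191 = 60.69 m^3/s.

60.69


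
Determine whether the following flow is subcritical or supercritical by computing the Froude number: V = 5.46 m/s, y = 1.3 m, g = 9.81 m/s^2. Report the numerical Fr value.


The Froude number is defined as Fr = V / sqrt(g*y).
g*y = 9.81 * 1.3 = 12.753.
sqrt(g*y) = sqrt(12.753) = 3.5711.
Fr = 5.46 / 3.5711 = 1.5289.
Since Fr > 1, the flow is supercritical.

1.5289


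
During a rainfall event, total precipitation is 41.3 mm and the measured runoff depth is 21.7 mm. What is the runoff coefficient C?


The runoff coefficient C = runoff depth / rainfall depth.
C = 21.7 / 41.3
  = 0.5254.

0.5254


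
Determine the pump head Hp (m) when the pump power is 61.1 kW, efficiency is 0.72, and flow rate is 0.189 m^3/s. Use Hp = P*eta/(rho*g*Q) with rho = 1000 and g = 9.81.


Pump head formula: Hp = P * eta / (rho * g * Q).
Numerator: P * eta = 61.1 * 1000 * 0.72 = 43992.0 W.
Denominator: rho * g * Q = 1000 * 9.81 * 0.189 = 1854.09.
Hp = 43992.0 / 1854.09 = 23.73 m.

23.73


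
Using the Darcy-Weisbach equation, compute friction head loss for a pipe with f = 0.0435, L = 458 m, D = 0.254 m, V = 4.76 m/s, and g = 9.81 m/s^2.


Darcy-Weisbach equation: h_f = f * (L/D) * V^2/(2g).
f * L/D = 0.0435 * 458/0.254 = 78.437.
V^2/(2g) = 4.76^2 / (2*9.81) = 22.6576 / 19.62 = 1.1548 m.
h_f = 78.437 * 1.1548 = 90.581 m.

90.581


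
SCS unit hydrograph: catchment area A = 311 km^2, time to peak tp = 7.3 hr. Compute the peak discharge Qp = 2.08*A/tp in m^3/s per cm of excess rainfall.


SCS formula: Qp = 2.08 * A / tp.
Qp = 2.08 * 311 / 7.3
   = 646.88 / 7.3
   = 88.61 m^3/s per cm.

88.61


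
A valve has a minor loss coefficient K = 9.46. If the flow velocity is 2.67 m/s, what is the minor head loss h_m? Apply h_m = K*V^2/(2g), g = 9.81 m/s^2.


Minor loss formula: h_m = K * V^2/(2g).
V^2 = 2.67^2 = 7.1289.
V^2/(2g) = 7.1289 / 19.62 = 0.3633 m.
h_m = 9.46 * 0.3633 = 3.4373 m.

3.4373


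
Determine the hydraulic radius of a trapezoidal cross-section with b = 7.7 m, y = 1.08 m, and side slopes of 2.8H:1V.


For a trapezoidal section with side slope z:
A = (b + z*y)*y = (7.7 + 2.8*1.08)*1.08 = 11.582 m^2.
P = b + 2*y*sqrt(1 + z^2) = 7.7 + 2*1.08*sqrt(1 + 2.8^2) = 14.122 m.
R = A/P = 11.582 / 14.122 = 0.8201 m.

0.8201


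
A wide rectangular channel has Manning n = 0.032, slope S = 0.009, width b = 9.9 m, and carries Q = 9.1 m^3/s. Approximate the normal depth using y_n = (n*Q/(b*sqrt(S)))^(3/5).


We use the wide-channel approximation y_n = (n*Q/(b*sqrt(S)))^(3/5).
sqrt(S) = sqrt(0.009) = 0.094868.
Numerator: n*Q = 0.032 * 9.1 = 0.2912.
Denominator: b*sqrt(S) = 9.9 * 0.094868 = 0.939193.
arg = 0.3101.
y_n = 0.3101^(3/5) = 0.4953 m.

0.4953


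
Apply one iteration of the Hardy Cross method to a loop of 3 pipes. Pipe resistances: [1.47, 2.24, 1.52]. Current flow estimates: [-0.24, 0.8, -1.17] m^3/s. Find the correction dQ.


Numerator terms (r*Q*|Q|): 1.47*-0.24*|-0.24| = -0.0847; 2.24*0.8*|0.8| = 1.4336; 1.52*-1.17*|-1.17| = -2.0807.
Sum of numerator = -0.7318.
Denominator terms (r*|Q|): 1.47*|-0.24| = 0.3528; 2.24*|0.8| = 1.792; 1.52*|-1.17| = 1.7784.
2 * sum of denominator = 2 * 3.9232 = 7.8464.
dQ = --0.7318 / 7.8464 = 0.0933 m^3/s.

0.0933


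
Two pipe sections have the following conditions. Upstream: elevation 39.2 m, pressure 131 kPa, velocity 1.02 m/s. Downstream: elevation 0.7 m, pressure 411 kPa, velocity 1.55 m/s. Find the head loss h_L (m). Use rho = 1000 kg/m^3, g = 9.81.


Total head at each section: H = z + p/(rho*g) + V^2/(2g).
H1 = 39.2 + 131*1000/(1000*9.81) + 1.02^2/(2*9.81)
   = 39.2 + 13.354 + 0.053
   = 52.607 m.
H2 = 0.7 + 411*1000/(1000*9.81) + 1.55^2/(2*9.81)
   = 0.7 + 41.896 + 0.1225
   = 42.718 m.
h_L = H1 - H2 = 52.607 - 42.718 = 9.888 m.

9.888


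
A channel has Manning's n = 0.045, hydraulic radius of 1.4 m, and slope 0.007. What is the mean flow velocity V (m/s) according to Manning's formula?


Manning's equation gives V = (1/n) * R^(2/3) * S^(1/2).
First, compute R^(2/3) = 1.4^(2/3) = 1.2515.
Next, S^(1/2) = 0.007^(1/2) = 0.083666.
Then 1/n = 1/0.045 = 22.22.
V = 22.22 * 1.2515 * 0.083666 = 2.3268 m/s.

2.3268


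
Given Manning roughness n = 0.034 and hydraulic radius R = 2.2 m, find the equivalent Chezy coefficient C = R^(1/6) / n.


The Chezy coefficient relates to Manning's n through C = R^(1/6) / n.
R^(1/6) = 2.2^(1/6) = 1.140435.
C = 1.140435 / 0.034 = 33.54 m^(1/2)/s.

33.54


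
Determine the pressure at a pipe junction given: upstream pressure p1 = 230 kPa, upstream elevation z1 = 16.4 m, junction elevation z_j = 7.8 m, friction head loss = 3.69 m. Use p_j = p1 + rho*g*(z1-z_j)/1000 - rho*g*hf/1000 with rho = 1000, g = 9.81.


Junction pressure: p_j = p1 + rho*g*(z1 - z_j)/1000 - rho*g*hf/1000.
Elevation term = 1000*9.81*(16.4 - 7.8)/1000 = 84.366 kPa.
Friction term = 1000*9.81*3.69/1000 = 36.199 kPa.
p_j = 230 + 84.366 - 36.199 = 278.17 kPa.

278.17


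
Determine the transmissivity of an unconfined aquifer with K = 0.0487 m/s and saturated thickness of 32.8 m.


Transmissivity is defined as T = K * h.
T = 0.0487 * 32.8
  = 1.5974 m^2/s.

1.5974


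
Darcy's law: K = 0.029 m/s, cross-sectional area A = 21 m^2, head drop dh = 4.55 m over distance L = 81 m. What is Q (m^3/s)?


Darcy's law: Q = K * A * i, where i = dh/L.
Hydraulic gradient i = 4.55 / 81 = 0.056173.
Q = 0.029 * 21 * 0.056173
  = 0.0342 m^3/s.

0.0342


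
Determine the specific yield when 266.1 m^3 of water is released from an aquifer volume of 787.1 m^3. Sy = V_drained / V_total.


Specific yield Sy = Volume drained / Total volume.
Sy = 266.1 / 787.1
   = 0.3381.

0.3381


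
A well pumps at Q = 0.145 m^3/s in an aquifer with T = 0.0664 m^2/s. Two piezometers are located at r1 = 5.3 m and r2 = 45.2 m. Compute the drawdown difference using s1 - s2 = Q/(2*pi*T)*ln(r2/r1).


Thiem equation: s1 - s2 = Q/(2*pi*T) * ln(r2/r1).
ln(r2/r1) = ln(45.2/5.3) = 2.1434.
Q/(2*pi*T) = 0.145 / (2*pi*0.0664) = 0.145 / 0.4172 = 0.3476.
s1 - s2 = 0.3476 * 2.1434 = 0.7449 m.

0.7449


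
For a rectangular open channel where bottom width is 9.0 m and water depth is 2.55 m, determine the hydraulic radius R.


For a rectangular section:
Flow area A = b * y = 9.0 * 2.55 = 22.95 m^2.
Wetted perimeter P = b + 2y = 9.0 + 2*2.55 = 14.1 m.
Hydraulic radius R = A/P = 22.95 / 14.1 = 1.6277 m.

1.6277


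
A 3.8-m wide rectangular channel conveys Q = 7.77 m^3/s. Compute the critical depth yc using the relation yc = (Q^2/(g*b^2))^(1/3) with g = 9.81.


Using yc = (Q^2 / (g * b^2))^(1/3):
Q^2 = 7.77^2 = 60.37.
g * b^2 = 9.81 * 3.8^2 = 9.81 * 14.44 = 141.66.
Q^2 / (g*b^2) = 60.37 / 141.66 = 0.4262.
yc = 0.4262^(1/3) = 0.7525 m.

0.7525


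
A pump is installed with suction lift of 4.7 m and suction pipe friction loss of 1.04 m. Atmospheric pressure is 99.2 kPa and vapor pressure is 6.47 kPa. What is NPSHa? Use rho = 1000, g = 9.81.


NPSHa = p_atm/(rho*g) - z_s - hf_s - p_vap/(rho*g).
p_atm/(rho*g) = 99.2*1000 / (1000*9.81) = 10.112 m.
p_vap/(rho*g) = 6.47*1000 / (1000*9.81) = 0.66 m.
NPSHa = 10.112 - 4.7 - 1.04 - 0.66
      = 3.71 m.

3.71


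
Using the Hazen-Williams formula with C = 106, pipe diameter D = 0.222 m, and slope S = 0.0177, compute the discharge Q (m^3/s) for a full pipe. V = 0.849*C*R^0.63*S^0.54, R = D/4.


For a full circular pipe, R = D/4 = 0.222/4 = 0.0555 m.
V = 0.849 * 106 * 0.0555^0.63 * 0.0177^0.54
  = 0.849 * 106 * 0.161772 * 0.113215
  = 1.6483 m/s.
Pipe area A = pi*D^2/4 = pi*0.222^2/4 = 0.0387 m^2.
Q = A * V = 0.0387 * 1.6483 = 0.0638 m^3/s.

0.0638


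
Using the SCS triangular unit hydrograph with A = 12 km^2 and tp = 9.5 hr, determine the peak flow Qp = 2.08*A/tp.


SCS formula: Qp = 2.08 * A / tp.
Qp = 2.08 * 12 / 9.5
   = 24.96 / 9.5
   = 2.63 m^3/s per cm.

2.63


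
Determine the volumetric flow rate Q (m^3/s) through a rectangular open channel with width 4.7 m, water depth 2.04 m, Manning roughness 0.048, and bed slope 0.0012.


For a rectangular channel, the cross-sectional area A = b * y = 4.7 * 2.04 = 9.59 m^2.
The wetted perimeter P = b + 2y = 4.7 + 2*2.04 = 8.78 m.
Hydraulic radius R = A/P = 9.59/8.78 = 1.092 m.
Velocity V = (1/n)*R^(2/3)*S^(1/2) = (1/0.048)*1.092^(2/3)*0.0012^(1/2) = 0.7653 m/s.
Discharge Q = A * V = 9.59 * 0.7653 = 7.338 m^3/s.

7.338


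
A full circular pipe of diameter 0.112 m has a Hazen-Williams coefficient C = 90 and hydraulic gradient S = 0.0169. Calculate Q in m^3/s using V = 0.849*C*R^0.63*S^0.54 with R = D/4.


For a full circular pipe, R = D/4 = 0.112/4 = 0.028 m.
V = 0.849 * 90 * 0.028^0.63 * 0.0169^0.54
  = 0.849 * 90 * 0.105126 * 0.110423
  = 0.887 m/s.
Pipe area A = pi*D^2/4 = pi*0.112^2/4 = 0.0099 m^2.
Q = A * V = 0.0099 * 0.887 = 0.0087 m^3/s.

0.0087


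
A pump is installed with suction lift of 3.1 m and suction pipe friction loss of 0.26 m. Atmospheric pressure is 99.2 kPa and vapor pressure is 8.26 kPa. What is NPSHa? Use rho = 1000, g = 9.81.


NPSHa = p_atm/(rho*g) - z_s - hf_s - p_vap/(rho*g).
p_atm/(rho*g) = 99.2*1000 / (1000*9.81) = 10.112 m.
p_vap/(rho*g) = 8.26*1000 / (1000*9.81) = 0.842 m.
NPSHa = 10.112 - 3.1 - 0.26 - 0.842
      = 5.91 m.

5.91


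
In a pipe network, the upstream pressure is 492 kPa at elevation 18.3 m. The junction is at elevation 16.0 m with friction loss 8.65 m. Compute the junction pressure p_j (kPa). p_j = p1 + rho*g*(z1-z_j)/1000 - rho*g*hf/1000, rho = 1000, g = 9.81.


Junction pressure: p_j = p1 + rho*g*(z1 - z_j)/1000 - rho*g*hf/1000.
Elevation term = 1000*9.81*(18.3 - 16.0)/1000 = 22.563 kPa.
Friction term = 1000*9.81*8.65/1000 = 84.856 kPa.
p_j = 492 + 22.563 - 84.856 = 429.71 kPa.

429.71


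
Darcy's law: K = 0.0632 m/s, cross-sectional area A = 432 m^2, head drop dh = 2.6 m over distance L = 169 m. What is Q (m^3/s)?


Darcy's law: Q = K * A * i, where i = dh/L.
Hydraulic gradient i = 2.6 / 169 = 0.015385.
Q = 0.0632 * 432 * 0.015385
  = 0.42 m^3/s.

0.42


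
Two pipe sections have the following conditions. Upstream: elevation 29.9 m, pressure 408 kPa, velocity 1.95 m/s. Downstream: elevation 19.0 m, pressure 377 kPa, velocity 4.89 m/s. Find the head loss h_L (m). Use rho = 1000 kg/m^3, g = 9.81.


Total head at each section: H = z + p/(rho*g) + V^2/(2g).
H1 = 29.9 + 408*1000/(1000*9.81) + 1.95^2/(2*9.81)
   = 29.9 + 41.59 + 0.1938
   = 71.684 m.
H2 = 19.0 + 377*1000/(1000*9.81) + 4.89^2/(2*9.81)
   = 19.0 + 38.43 + 1.2188
   = 58.649 m.
h_L = H1 - H2 = 71.684 - 58.649 = 13.035 m.

13.035


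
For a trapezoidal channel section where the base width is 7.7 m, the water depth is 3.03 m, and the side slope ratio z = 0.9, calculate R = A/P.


For a trapezoidal section with side slope z:
A = (b + z*y)*y = (7.7 + 0.9*3.03)*3.03 = 31.594 m^2.
P = b + 2*y*sqrt(1 + z^2) = 7.7 + 2*3.03*sqrt(1 + 0.9^2) = 15.853 m.
R = A/P = 31.594 / 15.853 = 1.9929 m.

1.9929
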